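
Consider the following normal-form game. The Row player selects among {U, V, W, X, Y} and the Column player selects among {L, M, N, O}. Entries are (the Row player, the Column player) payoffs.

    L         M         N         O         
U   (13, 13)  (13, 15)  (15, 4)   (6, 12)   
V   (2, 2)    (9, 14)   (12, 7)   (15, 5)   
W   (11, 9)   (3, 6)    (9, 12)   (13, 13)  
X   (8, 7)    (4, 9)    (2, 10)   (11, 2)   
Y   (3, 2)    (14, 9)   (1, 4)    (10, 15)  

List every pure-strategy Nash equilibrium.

There is no pure-strategy Nash equilibrium

A profile is a Nash equilibrium when each player is best-responding to the other.
The Row player's best responses — vs L: U (payoff 13); vs M: Y (payoff 14); vs N: U (payoff 15); vs O: V (payoff 15).
The Column player's best responses — vs U: M (payoff 15); vs V: M (payoff 14); vs W: O (payoff 13); vs X: N (payoff 10); vs Y: O (payoff 15).
No cell has both players best-responding. For instance, the Row player's best reply to M is Y, but against Y the Column player prefers O over M.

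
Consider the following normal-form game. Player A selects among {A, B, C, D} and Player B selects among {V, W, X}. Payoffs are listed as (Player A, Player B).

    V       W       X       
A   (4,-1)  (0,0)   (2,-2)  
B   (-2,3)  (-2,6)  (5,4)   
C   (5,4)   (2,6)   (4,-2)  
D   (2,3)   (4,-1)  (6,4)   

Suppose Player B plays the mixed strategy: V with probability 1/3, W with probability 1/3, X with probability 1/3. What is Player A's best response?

D

Compute Player A's expected payoff from each pure strategy against the given mix.
A: (1/3)·4 + (1/3)·0 + (1/3)·2 = 2
B: (1/3)·(-2) + (1/3)·(-2) + (1/3)·5 = 1/3
C: (1/3)·5 + (1/3)·2 + (1/3)·4 = 11/3
D: (1/3)·2 + (1/3)·4 + (1/3)·6 = 4
Highest expected payoff is 4, from D.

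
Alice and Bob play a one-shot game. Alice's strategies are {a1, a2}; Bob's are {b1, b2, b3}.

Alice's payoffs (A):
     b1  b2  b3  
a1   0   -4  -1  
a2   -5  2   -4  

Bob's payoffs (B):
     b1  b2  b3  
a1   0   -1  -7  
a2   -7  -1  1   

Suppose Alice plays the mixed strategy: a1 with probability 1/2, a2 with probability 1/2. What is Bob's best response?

Bob's best reply maximizes expected payoff against the mix.
b1: (1/2)·0 + (1/2)·(-7) = -7/2
b2: (1/2)·(-1) + (1/2)·(-1) = -1
b3: (1/2)·(-7) + (1/2)·1 = -3
Highest expected payoff is -1, from b2.

b2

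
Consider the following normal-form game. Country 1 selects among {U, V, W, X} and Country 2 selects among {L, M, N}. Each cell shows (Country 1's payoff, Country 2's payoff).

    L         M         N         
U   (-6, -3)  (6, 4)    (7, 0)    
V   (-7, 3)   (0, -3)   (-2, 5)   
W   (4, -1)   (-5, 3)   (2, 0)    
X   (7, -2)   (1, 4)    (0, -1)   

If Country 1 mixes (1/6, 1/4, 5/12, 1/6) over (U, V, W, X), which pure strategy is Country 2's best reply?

M

Compute Country 2's expected payoff from each pure strategy against the given mix.
L: (1/6)·(-3) + (1/4)·3 + (5/12)·(-1) + (1/6)·(-2) = -1/2
M: (1/6)·4 + (1/4)·(-3) + (5/12)·3 + (1/6)·4 = 11/6
N: (1/6)·0 + (1/4)·5 + (5/12)·0 + (1/6)·(-1) = 13/12
Highest expected payoff is 11/6, from M.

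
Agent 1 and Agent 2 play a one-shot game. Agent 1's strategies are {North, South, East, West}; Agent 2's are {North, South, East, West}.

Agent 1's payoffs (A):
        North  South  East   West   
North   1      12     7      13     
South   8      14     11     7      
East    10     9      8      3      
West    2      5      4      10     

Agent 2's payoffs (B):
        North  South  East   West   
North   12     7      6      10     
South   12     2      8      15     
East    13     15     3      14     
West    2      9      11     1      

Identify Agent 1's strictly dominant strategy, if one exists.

None

A strategy is strictly dominant if it gives Agent 1 a strictly higher payoff than every other strategy, against every choice by the opponent.
North is not dominant: against North, South gives 8 > 1.
South is not dominant: against North, East gives 10 > 8.
East is not dominant: against South, North gives 12 > 9.
West is not dominant: against North, South gives 8 > 2.
No single strategy is best against every opponent action.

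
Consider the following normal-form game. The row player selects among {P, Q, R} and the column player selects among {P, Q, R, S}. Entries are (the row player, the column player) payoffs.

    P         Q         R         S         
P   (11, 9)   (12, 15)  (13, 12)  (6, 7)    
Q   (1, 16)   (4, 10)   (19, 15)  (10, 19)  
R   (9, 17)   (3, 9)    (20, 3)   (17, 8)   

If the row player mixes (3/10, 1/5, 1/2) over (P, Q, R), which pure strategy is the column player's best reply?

P

The column player's best reply maximizes expected payoff against the mix.
P: (3/10)·9 + (1/5)·16 + (1/2)·17 = 72/5
Q: (3/10)·15 + (1/5)·10 + (1/2)·9 = 11
R: (3/10)·12 + (1/5)·15 + (1/2)·3 = 81/10
S: (3/10)·7 + (1/5)·19 + (1/2)·8 = 99/10
Highest expected payoff is 72/5, from P.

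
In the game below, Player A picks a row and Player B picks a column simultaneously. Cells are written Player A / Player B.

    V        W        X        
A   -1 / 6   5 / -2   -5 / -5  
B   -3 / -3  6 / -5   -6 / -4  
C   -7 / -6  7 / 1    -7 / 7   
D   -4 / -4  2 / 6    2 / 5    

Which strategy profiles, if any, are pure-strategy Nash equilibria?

(A, V)

A profile is a Nash equilibrium when each player is best-responding to the other.
Player A's best responses — vs V: A (payoff -1); vs W: C (payoff 7); vs X: D (payoff 2).
Player B's best responses — vs A: V (payoff 6); vs B: V (payoff -3); vs C: X (payoff 7); vs D: W (payoff 6).
The only mutual best response is (A, V); neither player gains by switching there.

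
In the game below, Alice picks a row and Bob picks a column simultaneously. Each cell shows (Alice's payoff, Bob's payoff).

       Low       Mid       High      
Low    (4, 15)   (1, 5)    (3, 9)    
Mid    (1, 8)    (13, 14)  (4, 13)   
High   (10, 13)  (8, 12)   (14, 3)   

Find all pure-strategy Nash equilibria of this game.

A profile is a Nash equilibrium when each player is best-responding to the other.
Alice's best responses — vs Low: High (payoff 10); vs Mid: Mid (payoff 13); vs High: High (payoff 14).
Bob's best responses — vs Low: Low (payoff 15); vs Mid: Mid (payoff 14); vs High: Low (payoff 13).
Mutual best responses occur at (Mid, Mid) and (High, Low); at each, neither player gains by switching.

(Mid, Mid) and (High, Low)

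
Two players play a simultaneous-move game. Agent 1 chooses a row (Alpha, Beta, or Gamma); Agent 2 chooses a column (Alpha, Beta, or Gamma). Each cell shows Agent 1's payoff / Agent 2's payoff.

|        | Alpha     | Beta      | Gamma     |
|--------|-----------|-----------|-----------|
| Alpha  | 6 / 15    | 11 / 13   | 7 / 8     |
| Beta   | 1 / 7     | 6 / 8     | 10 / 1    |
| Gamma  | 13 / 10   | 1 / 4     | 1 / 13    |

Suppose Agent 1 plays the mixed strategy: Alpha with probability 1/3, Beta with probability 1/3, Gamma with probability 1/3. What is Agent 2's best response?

Alpha

Agent 2's best reply maximizes expected payoff against the mix.
Alpha: (1/3)·15 + (1/3)·7 + (1/3)·10 = 32/3
Beta: (1/3)·13 + (1/3)·8 + (1/3)·4 = 25/3
Gamma: (1/3)·8 + (1/3)·1 + (1/3)·13 = 22/3
Highest expected payoff is 32/3, from Alpha.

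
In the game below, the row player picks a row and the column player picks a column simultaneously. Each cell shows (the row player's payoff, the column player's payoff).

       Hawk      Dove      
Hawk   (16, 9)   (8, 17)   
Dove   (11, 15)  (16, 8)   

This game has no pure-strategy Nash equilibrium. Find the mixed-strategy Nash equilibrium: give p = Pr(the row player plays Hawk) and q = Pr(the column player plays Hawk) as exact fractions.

Each player's mixing probability is pinned down by making the *other* player indifferent.
The column player indifferent between Hawk and Dove: p·9 + (1−p)·15 = p·17 + (1−p)·8 ⟹ 15 + (-6)p = 8 + 9p ⟹ p = 7/15.
The row player indifferent between Hawk and Dove: q·16 + (1−q)·8 = q·11 + (1−q)·16 ⟹ 8 + 8q = 16 + (-5)q ⟹ q = 8/13.

p = 7/15, q = 8/13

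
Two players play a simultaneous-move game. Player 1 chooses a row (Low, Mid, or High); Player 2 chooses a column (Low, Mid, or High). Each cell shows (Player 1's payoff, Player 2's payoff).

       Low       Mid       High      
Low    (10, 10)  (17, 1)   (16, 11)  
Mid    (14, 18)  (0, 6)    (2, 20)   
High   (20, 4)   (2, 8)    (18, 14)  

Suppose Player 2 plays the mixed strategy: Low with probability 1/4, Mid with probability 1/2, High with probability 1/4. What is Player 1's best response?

Low

Player 1's best reply maximizes expected payoff against the mix.
Low: (1/4)·10 + (1/2)·17 + (1/4)·16 = 15
Mid: (1/4)·14 + (1/2)·0 + (1/4)·2 = 4
High: (1/4)·20 + (1/2)·2 + (1/4)·18 = 21/2
Highest expected payoff is 15, from Low.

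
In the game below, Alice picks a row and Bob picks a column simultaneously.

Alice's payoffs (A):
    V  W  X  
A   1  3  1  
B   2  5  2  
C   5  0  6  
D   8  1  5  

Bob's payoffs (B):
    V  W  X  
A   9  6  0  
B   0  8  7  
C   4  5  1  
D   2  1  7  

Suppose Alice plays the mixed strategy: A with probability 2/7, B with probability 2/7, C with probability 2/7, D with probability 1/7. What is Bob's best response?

W

Bob's best reply maximizes expected payoff against the mix.
V: (2/7)·9 + (2/7)·0 + (2/7)·4 + (1/7)·2 = 4
W: (2/7)·6 + (2/7)·8 + (2/7)·5 + (1/7)·1 = 39/7
X: (2/7)·0 + (2/7)·7 + (2/7)·1 + (1/7)·7 = 23/7
Highest expected payoff is 39/7, from W.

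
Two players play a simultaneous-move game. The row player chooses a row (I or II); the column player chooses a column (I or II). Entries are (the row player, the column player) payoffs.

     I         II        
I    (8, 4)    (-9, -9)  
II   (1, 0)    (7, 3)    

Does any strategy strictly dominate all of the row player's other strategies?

None

A strategy is strictly dominant if it gives the row player a strictly higher payoff than every other strategy, against every choice by the opponent.
I is not dominant: against II, II gives 7 > -9.
II is not dominant: against I, I gives 8 > 1.
No single strategy is best against every opponent action.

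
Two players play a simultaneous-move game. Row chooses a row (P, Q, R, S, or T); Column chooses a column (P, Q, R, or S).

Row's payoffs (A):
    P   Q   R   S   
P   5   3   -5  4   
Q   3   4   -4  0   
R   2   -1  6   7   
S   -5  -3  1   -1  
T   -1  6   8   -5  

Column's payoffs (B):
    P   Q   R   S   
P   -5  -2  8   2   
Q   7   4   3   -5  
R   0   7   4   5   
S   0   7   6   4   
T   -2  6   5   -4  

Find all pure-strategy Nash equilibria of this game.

(T, Q)

Check mutual best responses: a cell is a NE iff neither player can gain by unilaterally deviating.
Row's best responses — vs P: P (payoff 5); vs Q: T (payoff 6); vs R: T (payoff 8); vs S: R (payoff 7).
Column's best responses — vs P: R (payoff 8); vs Q: P (payoff 7); vs R: Q (payoff 7); vs S: Q (payoff 7); vs T: Q (payoff 6).
The only mutual best response is (T, Q); neither player gains by switching there.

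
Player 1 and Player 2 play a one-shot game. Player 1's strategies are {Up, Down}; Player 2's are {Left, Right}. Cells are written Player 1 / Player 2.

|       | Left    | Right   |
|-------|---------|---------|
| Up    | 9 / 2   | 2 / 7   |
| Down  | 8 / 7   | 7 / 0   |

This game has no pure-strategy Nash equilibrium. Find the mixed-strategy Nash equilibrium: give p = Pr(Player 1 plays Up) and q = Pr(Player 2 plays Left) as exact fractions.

p = 7/12, q = 5/6

Each player's mixing probability is pinned down by making the *other* player indifferent.
Player 2 indifferent between Left and Right: p·2 + (1−p)·7 = p·7 + (1−p)·0 ⟹ 7 + (-5)p = 0 + 7p ⟹ p = 7/12.
Player 1 indifferent between Up and Down: q·9 + (1−q)·2 = q·8 + (1−q)·7 ⟹ 2 + 7q = 7 + 1q ⟹ q = 5/6.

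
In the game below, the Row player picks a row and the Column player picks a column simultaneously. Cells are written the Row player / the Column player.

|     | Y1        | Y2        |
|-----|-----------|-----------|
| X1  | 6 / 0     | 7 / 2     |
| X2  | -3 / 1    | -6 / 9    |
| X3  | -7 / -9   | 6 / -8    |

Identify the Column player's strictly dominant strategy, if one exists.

Y2

A strategy is strictly dominant if it gives the Column player a strictly higher payoff than every other strategy, against every choice by the opponent.
Y2 strictly dominates: vs X1: 2 > 0; vs X2: 9 > 1; vs X3: -8 > -9.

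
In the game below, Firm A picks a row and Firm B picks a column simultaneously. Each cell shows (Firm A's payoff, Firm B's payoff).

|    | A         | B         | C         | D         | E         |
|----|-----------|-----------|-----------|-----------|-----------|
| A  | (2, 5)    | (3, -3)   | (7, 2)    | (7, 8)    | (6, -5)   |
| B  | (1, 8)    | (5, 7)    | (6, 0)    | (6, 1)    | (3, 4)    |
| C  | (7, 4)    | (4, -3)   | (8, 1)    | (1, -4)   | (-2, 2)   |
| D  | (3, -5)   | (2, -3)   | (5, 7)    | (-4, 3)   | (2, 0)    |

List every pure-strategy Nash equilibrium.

(A, D) and (C, A)

Check mutual best responses: a cell is a NE iff neither player can gain by unilaterally deviating.
Firm A's best responses — vs A: C (payoff 7); vs B: B (payoff 5); vs C: C (payoff 8); vs D: A (payoff 7); vs E: A (payoff 6).
Firm B's best responses — vs A: D (payoff 8); vs B: A (payoff 8); vs C: A (payoff 4); vs D: C (payoff 7).
Mutual best responses occur at (A, D) and (C, A); at each, neither player gains by switching.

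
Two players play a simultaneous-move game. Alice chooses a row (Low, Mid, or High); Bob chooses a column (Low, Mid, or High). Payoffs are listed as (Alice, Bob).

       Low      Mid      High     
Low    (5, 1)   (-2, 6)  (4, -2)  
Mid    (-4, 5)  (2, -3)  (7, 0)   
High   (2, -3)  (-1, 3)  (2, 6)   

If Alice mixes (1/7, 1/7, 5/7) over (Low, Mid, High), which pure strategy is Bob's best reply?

High

Compute Bob's expected payoff from each pure strategy against the given mix.
Low: (1/7)·1 + (1/7)·5 + (5/7)·(-3) = -9/7
Mid: (1/7)·6 + (1/7)·(-3) + (5/7)·3 = 18/7
High: (1/7)·(-2) + (1/7)·0 + (5/7)·6 = 4
Highest expected payoff is 4, from High.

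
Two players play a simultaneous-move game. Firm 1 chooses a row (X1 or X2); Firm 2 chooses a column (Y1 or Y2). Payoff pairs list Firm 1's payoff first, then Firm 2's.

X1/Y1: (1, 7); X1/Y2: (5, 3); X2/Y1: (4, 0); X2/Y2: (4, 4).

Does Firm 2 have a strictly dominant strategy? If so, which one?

None

Check whether one of Firm 2's strategies beats all alternatives regardless of what the opponent does.
Y1 is not dominant: against X2, Y2 gives 4 > 0.
Y2 is not dominant: against X1, Y1 gives 7 > 3.
No single strategy is best against every opponent action.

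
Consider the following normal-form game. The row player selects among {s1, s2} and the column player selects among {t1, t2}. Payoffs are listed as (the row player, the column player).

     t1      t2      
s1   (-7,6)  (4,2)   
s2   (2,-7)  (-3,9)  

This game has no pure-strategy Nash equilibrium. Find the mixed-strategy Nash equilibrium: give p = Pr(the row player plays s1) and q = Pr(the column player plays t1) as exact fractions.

p = 4/5, q = 7/16

In a mixed NE each player is indifferent between their pure strategies, so the opponent's mix sets the indifference.
The column player indifferent between t1 and t2: p·6 + (1−p)·(-7) = p·2 + (1−p)·9 ⟹ (-7) + 13p = 9 + (-7)p ⟹ p = 4/5.
The row player indifferent between s1 and s2: q·(-7) + (1−q)·4 = q·2 + (1−q)·(-3) ⟹ 4 + (-11)q = (-3) + 5q ⟹ q = 7/16.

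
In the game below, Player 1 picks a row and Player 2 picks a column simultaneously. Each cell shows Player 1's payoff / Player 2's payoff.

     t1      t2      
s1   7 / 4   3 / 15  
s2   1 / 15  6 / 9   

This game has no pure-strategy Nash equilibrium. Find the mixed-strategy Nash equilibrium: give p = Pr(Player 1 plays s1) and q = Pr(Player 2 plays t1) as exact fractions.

In a mixed NE each player is indifferent between their pure strategies, so the opponent's mix sets the indifference.
Player 2 indifferent between t1 and t2: p·4 + (1−p)·15 = p·15 + (1−p)·9 ⟹ 15 + (-11)p = 9 + 6p ⟹ p = 6/17.
Player 1 indifferent between s1 and s2: q·7 + (1−q)·3 = q·1 + (1−q)·6 ⟹ 3 + 4q = 6 + (-5)q ⟹ q = 1/3.

p = 6/17, q = 1/3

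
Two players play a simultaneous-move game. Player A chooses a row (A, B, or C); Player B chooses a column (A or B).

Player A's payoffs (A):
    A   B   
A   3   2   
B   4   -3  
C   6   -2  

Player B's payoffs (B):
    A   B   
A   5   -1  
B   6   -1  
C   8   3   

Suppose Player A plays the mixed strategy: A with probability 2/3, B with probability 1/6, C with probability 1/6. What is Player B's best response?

Compute Player B's expected payoff from each pure strategy against the given mix.
A: (2/3)·5 + (1/6)·6 + (1/6)·8 = 17/3
B: (2/3)·(-1) + (1/6)·(-1) + (1/6)·3 = -1/3
Highest expected payoff is 17/3, from A.

A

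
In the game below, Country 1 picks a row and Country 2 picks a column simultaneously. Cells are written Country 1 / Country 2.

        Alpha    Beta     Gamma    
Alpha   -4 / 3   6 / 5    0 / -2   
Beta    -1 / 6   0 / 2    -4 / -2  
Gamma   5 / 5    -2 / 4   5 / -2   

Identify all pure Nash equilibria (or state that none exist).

Find each player's best response to every opponent strategy; NE are the intersections.
Country 1's best responses — vs Alpha: Gamma (payoff 5); vs Beta: Alpha (payoff 6); vs Gamma: Gamma (payoff 5).
Country 2's best responses — vs Alpha: Beta (payoff 5); vs Beta: Alpha (payoff 6); vs Gamma: Alpha (payoff 5).
Mutual best responses occur at (Alpha, Beta) and (Gamma, Alpha); at each, neither player gains by switching.

(Alpha, Beta) and (Gamma, Alpha)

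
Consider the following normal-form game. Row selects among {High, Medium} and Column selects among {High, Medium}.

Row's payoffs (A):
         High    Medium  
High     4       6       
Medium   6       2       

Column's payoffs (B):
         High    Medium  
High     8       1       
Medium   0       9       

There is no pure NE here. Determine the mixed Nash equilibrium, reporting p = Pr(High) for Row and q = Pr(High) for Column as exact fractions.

p = 9/16, q = 2/3

In a mixed NE each player is indifferent between their pure strategies, so the opponent's mix sets the indifference.
Column indifferent between High and Medium: p·8 + (1−p)·0 = p·1 + (1−p)·9 ⟹ 0 + 8p = 9 + (-8)p ⟹ p = 9/16.
Row indifferent between High and Medium: q·4 + (1−q)·6 = q·6 + (1−q)·2 ⟹ 6 + (-2)q = 2 + 4q ⟹ q = 2/3.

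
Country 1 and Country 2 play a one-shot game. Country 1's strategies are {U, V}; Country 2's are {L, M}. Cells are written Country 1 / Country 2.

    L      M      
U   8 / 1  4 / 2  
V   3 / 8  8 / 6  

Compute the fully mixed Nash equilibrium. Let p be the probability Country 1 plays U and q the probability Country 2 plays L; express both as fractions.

p = 2/3, q = 4/9

Each player's mixing probability is pinned down by making the *other* player indifferent.
Country 2 indifferent between L and M: p·1 + (1−p)·8 = p·2 + (1−p)·6 ⟹ 8 + (-7)p = 6 + (-4)p ⟹ p = 2/3.
Country 1 indifferent between U and V: q·8 + (1−q)·4 = q·3 + (1−q)·8 ⟹ 4 + 4q = 8 + (-5)q ⟹ q = 4/9.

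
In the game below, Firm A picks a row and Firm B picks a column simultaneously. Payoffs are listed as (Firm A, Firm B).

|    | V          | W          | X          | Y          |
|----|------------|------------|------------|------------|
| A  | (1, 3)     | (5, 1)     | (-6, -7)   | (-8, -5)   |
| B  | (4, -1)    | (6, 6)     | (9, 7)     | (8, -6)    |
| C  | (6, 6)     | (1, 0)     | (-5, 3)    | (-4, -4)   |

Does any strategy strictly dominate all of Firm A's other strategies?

None

Check whether one of Firm A's strategies beats all alternatives regardless of what the opponent does.
A is not dominant: against V, B gives 4 > 1.
B is not dominant: against V, C gives 6 > 4.
C is not dominant: against W, A gives 5 > 1.
No single strategy is best against every opponent action.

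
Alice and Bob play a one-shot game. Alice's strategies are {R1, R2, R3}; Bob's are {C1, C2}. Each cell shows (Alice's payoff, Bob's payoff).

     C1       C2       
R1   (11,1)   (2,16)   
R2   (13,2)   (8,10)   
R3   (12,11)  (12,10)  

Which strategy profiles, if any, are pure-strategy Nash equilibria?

None

Check mutual best responses: a cell is a NE iff neither player can gain by unilaterally deviating.
Alice's best responses — vs C1: R2 (payoff 13); vs C2: R3 (payoff 12).
Bob's best responses — vs R1: C2 (payoff 16); vs R2: C2 (payoff 10); vs R3: C1 (payoff 11).
No cell has both players best-responding. For instance, Alice's best reply to C2 is R3, but against R3 Bob prefers C1 over C2.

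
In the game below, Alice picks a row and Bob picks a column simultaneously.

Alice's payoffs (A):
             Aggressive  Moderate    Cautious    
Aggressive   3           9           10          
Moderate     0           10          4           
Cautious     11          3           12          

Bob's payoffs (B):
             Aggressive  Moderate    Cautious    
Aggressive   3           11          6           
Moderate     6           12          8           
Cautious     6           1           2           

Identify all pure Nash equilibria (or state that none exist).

(Moderate, Moderate) and (Cautious, Aggressive)

Find each player's best response to every opponent strategy; NE are the intersections.
Alice's best responses — vs Aggressive: Cautious (payoff 11); vs Moderate: Moderate (payoff 10); vs Cautious: Cautious (payoff 12).
Bob's best responses — vs Aggressive: Moderate (payoff 11); vs Moderate: Moderate (payoff 12); vs Cautious: Aggressive (payoff 6).
Mutual best responses occur at (Moderate, Moderate) and (Cautious, Aggressive); at each, neither player gains by switching.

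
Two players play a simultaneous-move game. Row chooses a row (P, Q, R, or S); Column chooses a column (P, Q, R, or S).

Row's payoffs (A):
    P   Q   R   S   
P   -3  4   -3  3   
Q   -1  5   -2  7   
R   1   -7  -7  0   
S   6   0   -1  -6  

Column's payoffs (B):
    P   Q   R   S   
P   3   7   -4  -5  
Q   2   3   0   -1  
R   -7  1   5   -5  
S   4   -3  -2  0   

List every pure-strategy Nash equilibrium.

Find each player's best response to every opponent strategy; NE are the intersections.
Row's best responses — vs P: S (payoff 6); vs Q: Q (payoff 5); vs R: S (payoff -1); vs S: Q (payoff 7).
Column's best responses — vs P: Q (payoff 7); vs Q: Q (payoff 3); vs R: R (payoff 5); vs S: P (payoff 4).
Mutual best responses occur at (Q, Q) and (S, P); at each, neither player gains by switching.

(Q, Q) and (S, P)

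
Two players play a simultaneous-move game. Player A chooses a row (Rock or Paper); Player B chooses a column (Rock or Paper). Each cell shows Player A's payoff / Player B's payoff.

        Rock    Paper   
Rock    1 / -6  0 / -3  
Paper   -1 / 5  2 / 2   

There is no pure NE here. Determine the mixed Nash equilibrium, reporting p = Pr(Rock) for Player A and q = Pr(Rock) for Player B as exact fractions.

Each player's mixing probability is pinned down by making the *other* player indifferent.
Player B indifferent between Rock and Paper: p·(-6) + (1−p)·5 = p·(-3) + (1−p)·2 ⟹ 5 + (-11)p = 2 + (-5)p ⟹ p = 1/2.
Player A indifferent between Rock and Paper: q·1 + (1−q)·0 = q·(-1) + (1−q)·2 ⟹ 0 + 1q = 2 + (-3)q ⟹ q = 1/2.

p = 1/2, q = 1/2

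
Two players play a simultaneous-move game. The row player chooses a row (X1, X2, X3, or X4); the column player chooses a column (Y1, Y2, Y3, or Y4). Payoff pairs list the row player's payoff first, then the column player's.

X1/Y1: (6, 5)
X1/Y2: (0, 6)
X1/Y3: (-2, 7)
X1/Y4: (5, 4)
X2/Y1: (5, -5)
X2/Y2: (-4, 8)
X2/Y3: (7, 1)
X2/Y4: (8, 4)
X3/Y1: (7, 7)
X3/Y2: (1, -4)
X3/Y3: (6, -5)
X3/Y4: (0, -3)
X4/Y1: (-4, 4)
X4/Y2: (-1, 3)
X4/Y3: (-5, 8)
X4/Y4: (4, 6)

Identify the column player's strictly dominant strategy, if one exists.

No strictly dominant strategy

Check whether one of the column player's strategies beats all alternatives regardless of what the opponent does.
Y1 is not dominant: against X1, Y2 gives 6 > 5.
Y2 is not dominant: against X1, Y3 gives 7 > 6.
Y3 is not dominant: against X2, Y2 gives 8 > 1.
Y4 is not dominant: against X1, Y1 gives 5 > 4.
No single strategy is best against every opponent action.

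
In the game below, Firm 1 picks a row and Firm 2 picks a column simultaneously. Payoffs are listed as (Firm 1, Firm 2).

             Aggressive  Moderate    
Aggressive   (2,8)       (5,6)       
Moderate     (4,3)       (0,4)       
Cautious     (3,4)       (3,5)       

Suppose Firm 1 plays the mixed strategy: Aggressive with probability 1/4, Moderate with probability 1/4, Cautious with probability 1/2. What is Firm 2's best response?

Moderate

Firm 2's best reply maximizes expected payoff against the mix.
Aggressive: (1/4)·8 + (1/4)·3 + (1/2)·4 = 19/4
Moderate: (1/4)·6 + (1/4)·4 + (1/2)·5 = 5
Highest expected payoff is 5, from Moderate.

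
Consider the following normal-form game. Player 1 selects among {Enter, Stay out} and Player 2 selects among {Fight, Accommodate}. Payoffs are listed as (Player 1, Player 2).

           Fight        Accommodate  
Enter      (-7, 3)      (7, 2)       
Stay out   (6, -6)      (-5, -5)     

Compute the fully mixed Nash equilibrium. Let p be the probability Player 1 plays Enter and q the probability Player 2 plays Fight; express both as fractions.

Each player's mixing probability is pinned down by making the *other* player indifferent.
Player 2 indifferent between Fight and Accommodate: p·3 + (1−p)·(-6) = p·2 + (1−p)·(-5) ⟹ (-6) + 9p = (-5) + 7p ⟹ p = 1/2.
Player 1 indifferent between Enter and Stay out: q·(-7) + (1−q)·7 = q·6 + (1−q)·(-5) ⟹ 7 + (-14)q = (-5) + 11q ⟹ q = 12/25.

p = 1/2, q = 12/25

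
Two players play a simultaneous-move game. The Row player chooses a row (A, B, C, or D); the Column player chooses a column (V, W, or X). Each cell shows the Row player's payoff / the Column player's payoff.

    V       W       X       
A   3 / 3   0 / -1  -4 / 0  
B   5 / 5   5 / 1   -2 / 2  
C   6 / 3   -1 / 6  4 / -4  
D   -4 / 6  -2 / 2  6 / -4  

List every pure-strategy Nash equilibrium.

No pure-strategy Nash equilibrium

Check mutual best responses: a cell is a NE iff neither player can gain by unilaterally deviating.
The Row player's best responses — vs V: C (payoff 6); vs W: B (payoff 5); vs X: D (payoff 6).
The Column player's best responses — vs A: V (payoff 3); vs B: V (payoff 5); vs C: W (payoff 6); vs D: V (payoff 6).
No cell has both players best-responding. For instance, the Row player's best reply to X is D, but against D the Column player prefers V over X.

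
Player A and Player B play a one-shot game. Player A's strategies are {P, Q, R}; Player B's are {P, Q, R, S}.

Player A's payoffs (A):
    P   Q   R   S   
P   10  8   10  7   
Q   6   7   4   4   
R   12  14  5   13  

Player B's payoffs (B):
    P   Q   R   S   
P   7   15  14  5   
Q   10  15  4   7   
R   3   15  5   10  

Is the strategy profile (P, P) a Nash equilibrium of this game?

Holding Player B at P: Player A gets 10 from P but could get 12 by switching to R. Player A has a profitable deviation.

No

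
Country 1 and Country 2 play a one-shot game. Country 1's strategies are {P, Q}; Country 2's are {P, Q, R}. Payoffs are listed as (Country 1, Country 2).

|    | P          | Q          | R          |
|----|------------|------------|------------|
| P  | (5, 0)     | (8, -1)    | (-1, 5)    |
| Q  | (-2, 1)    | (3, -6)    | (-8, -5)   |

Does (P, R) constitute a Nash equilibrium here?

Holding Country 2 at R: Country 1 gets -1 from P, versus -8 from Q. No profitable deviation for Country 1.
Holding Country 1 at P: Country 2 gets 5 from R, versus 0 from P, -1 from Q. No profitable deviation for Country 2 either.

Yes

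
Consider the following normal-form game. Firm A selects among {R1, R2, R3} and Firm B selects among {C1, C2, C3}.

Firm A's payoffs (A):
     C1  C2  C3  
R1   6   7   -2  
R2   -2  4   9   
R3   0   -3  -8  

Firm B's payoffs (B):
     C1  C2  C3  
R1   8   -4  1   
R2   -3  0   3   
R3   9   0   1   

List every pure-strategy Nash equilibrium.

Find each player's best response to every opponent strategy; NE are the intersections.
Firm A's best responses — vs C1: R1 (payoff 6); vs C2: R1 (payoff 7); vs C3: R2 (payoff 9).
Firm B's best responses — vs R1: C1 (payoff 8); vs R2: C3 (payoff 3); vs R3: C1 (payoff 9).
Mutual best responses occur at (R1, C1) and (R2, C3); at each, neither player gains by switching.

(R1, C1) and (R2, C3)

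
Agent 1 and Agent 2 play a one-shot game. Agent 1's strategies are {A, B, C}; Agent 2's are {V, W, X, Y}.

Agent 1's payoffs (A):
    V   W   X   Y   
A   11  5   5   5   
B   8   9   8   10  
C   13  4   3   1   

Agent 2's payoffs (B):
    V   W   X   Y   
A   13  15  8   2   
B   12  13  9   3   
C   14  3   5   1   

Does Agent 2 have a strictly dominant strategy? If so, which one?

Check whether one of Agent 2's strategies beats all alternatives regardless of what the opponent does.
V is not dominant: against A, W gives 15 > 13.
W is not dominant: against C, V gives 14 > 3.
X is not dominant: against A, V gives 13 > 8.
Y is not dominant: against A, V gives 13 > 2.
No single strategy is best against every opponent action.

None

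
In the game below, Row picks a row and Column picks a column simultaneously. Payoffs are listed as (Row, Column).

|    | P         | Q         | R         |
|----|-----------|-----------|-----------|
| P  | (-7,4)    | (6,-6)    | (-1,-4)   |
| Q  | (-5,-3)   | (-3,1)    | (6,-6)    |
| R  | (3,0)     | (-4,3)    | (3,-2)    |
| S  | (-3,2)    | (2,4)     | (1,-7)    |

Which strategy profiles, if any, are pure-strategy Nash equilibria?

A profile is a Nash equilibrium when each player is best-responding to the other.
Row's best responses — vs P: R (payoff 3); vs Q: P (payoff 6); vs R: Q (payoff 6).
Column's best responses — vs P: P (payoff 4); vs Q: Q (payoff 1); vs R: Q (payoff 3); vs S: Q (payoff 4).
No cell has both players best-responding. For instance, Row's best reply to R is Q, but against Q Column prefers Q over R.

There is no pure-strategy Nash equilibrium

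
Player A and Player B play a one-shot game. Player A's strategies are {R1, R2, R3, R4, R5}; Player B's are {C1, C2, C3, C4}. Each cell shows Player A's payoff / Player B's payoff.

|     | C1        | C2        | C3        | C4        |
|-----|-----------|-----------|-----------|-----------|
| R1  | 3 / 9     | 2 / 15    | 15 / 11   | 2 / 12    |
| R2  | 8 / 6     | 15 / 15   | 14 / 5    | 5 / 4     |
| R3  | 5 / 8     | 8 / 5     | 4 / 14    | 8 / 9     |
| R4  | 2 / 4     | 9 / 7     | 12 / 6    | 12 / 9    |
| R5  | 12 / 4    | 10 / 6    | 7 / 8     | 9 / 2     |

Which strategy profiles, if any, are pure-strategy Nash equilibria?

Check mutual best responses: a cell is a NE iff neither player can gain by unilaterally deviating.
Player A's best responses — vs C1: R5 (payoff 12); vs C2: R2 (payoff 15); vs C3: R1 (payoff 15); vs C4: R4 (payoff 12).
Player B's best responses — vs R1: C2 (payoff 15); vs R2: C2 (payoff 15); vs R3: C3 (payoff 14); vs R4: C4 (payoff 9); vs R5: C3 (payoff 8).
Mutual best responses occur at (R2, C2) and (R4, C4); at each, neither player gains by switching.

(R2, C2) and (R4, C4)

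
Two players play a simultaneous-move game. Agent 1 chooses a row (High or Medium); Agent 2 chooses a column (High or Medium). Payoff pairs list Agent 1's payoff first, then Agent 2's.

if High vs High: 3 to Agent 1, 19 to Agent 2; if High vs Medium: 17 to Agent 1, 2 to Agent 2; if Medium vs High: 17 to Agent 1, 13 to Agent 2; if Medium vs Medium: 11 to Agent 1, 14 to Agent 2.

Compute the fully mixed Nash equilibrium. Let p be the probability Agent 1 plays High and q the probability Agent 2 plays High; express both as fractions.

p = 1/18, q = 3/10

In a mixed NE each player is indifferent between their pure strategies, so the opponent's mix sets the indifference.
Agent 2 indifferent between High and Medium: p·19 + (1−p)·13 = p·2 + (1−p)·14 ⟹ 13 + 6p = 14 + (-12)p ⟹ p = 1/18.
Agent 1 indifferent between High and Medium: q·3 + (1−q)·17 = q·17 + (1−q)·11 ⟹ 17 + (-14)q = 11 + 6q ⟹ q = 3/10.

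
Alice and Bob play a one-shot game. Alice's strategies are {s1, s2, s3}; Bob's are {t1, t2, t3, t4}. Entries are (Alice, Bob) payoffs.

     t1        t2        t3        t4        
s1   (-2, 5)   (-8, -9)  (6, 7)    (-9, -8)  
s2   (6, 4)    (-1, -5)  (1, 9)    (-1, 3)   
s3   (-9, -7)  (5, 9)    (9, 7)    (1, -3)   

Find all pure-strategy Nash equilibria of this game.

(s3, t2)

Check mutual best responses: a cell is a NE iff neither player can gain by unilaterally deviating.
Alice's best responses — vs t1: s2 (payoff 6); vs t2: s3 (payoff 5); vs t3: s3 (payoff 9); vs t4: s3 (payoff 1).
Bob's best responses — vs s1: t3 (payoff 7); vs s2: t3 (payoff 9); vs s3: t2 (payoff 9).
The only mutual best response is (s3, t2); neither player gains by switching there.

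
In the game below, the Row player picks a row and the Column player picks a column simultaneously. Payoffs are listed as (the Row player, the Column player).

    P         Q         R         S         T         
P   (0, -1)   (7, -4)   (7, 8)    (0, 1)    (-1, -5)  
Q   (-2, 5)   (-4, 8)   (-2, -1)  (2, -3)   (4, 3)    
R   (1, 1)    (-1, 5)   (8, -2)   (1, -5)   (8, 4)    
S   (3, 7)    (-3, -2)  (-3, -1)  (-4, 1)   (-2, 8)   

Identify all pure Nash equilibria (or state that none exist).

None

A profile is a Nash equilibrium when each player is best-responding to the other.
The Row player's best responses — vs P: S (payoff 3); vs Q: P (payoff 7); vs R: R (payoff 8); vs S: Q (payoff 2); vs T: R (payoff 8).
The Column player's best responses — vs P: R (payoff 8); vs Q: Q (payoff 8); vs R: Q (payoff 5); vs S: T (payoff 8).
No cell has both players best-responding. For instance, the Row player's best reply to S is Q, but against Q the Column player prefers Q over S.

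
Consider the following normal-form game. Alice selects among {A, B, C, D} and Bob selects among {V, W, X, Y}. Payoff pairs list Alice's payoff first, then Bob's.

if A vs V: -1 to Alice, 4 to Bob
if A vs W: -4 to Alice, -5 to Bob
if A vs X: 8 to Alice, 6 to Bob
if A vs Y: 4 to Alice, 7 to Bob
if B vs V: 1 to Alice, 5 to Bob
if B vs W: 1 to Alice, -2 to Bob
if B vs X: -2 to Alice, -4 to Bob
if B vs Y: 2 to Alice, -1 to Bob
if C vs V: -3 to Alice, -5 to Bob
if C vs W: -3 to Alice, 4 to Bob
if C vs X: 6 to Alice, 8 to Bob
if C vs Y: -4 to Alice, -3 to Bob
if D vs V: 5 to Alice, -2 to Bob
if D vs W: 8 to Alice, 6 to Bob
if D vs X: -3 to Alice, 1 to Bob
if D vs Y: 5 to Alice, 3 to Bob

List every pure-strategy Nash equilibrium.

(D, W)

Check mutual best responses: a cell is a NE iff neither player can gain by unilaterally deviating.
Alice's best responses — vs V: D (payoff 5); vs W: D (payoff 8); vs X: A (payoff 8); vs Y: D (payoff 5).
Bob's best responses — vs A: Y (payoff 7); vs B: V (payoff 5); vs C: X (payoff 8); vs D: W (payoff 6).
The only mutual best response is (D, W); neither player gains by switching there.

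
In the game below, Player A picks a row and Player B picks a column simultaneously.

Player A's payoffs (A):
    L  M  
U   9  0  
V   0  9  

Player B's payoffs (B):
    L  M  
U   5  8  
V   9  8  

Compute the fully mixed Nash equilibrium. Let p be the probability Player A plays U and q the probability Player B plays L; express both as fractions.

p = 1/4, q = 1/2

In a mixed NE each player is indifferent between their pure strategies, so the opponent's mix sets the indifference.
Player B indifferent between L and M: p·5 + (1−p)·9 = p·8 + (1−p)·8 ⟹ 9 + (-4)p = 8 + 0p ⟹ p = 1/4.
Player A indifferent between U and V: q·9 + (1−q)·0 = q·0 + (1−q)·9 ⟹ 0 + 9q = 9 + (-9)q ⟹ q = 1/2.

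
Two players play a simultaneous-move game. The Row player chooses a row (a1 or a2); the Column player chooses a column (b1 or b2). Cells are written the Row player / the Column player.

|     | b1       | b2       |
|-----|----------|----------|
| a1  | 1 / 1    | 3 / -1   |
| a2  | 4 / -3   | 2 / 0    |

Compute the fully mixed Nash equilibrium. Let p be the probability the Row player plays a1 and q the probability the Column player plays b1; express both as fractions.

In a mixed NE each player is indifferent between their pure strategies, so the opponent's mix sets the indifference.
The Column player indifferent between b1 and b2: p·1 + (1−p)·(-3) = p·(-1) + (1−p)·0 ⟹ (-3) + 4p = 0 + (-1)p ⟹ p = 3/5.
The Row player indifferent between a1 and a2: q·1 + (1−q)·3 = q·4 + (1−q)·2 ⟹ 3 + (-2)q = 2 + 2q ⟹ q = 1/4.

p = 3/5, q = 1/4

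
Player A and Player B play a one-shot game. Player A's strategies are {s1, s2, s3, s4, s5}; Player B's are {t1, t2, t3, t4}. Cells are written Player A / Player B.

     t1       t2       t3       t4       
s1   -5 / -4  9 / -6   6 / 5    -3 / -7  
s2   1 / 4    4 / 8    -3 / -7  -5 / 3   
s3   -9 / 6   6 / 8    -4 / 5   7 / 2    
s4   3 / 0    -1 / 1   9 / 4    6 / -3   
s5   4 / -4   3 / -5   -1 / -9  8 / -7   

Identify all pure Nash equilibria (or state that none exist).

(s4, t3) and (s5, t1)

Check mutual best responses: a cell is a NE iff neither player can gain by unilaterally deviating.
Player A's best responses — vs t1: s5 (payoff 4); vs t2: s1 (payoff 9); vs t3: s4 (payoff 9); vs t4: s5 (payoff 8).
Player B's best responses — vs s1: t3 (payoff 5); vs s2: t2 (payoff 8); vs s3: t2 (payoff 8); vs s4: t3 (payoff 4); vs s5: t1 (payoff -4).
Mutual best responses occur at (s4, t3) and (s5, t1); at each, neither player gains by switching.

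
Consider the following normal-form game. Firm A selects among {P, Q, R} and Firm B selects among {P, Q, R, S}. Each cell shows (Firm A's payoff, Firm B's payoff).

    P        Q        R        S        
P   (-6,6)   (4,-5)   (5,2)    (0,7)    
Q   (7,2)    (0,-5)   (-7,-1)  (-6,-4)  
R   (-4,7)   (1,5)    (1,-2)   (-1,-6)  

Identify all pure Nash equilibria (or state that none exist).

Check mutual best responses: a cell is a NE iff neither player can gain by unilaterally deviating.
Firm A's best responses — vs P: Q (payoff 7); vs Q: P (payoff 4); vs R: P (payoff 5); vs S: P (payoff 0).
Firm B's best responses — vs P: S (payoff 7); vs Q: P (payoff 2); vs R: P (payoff 7).
Mutual best responses occur at (P, S) and (Q, P); at each, neither player gains by switching.

(P, S) and (Q, P)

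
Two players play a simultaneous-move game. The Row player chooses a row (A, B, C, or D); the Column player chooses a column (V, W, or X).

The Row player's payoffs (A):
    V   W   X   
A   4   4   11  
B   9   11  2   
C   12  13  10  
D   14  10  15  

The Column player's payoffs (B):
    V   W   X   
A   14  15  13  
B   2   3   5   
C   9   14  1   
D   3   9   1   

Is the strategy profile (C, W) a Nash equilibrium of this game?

Yes

Holding the Column player at W: the Row player gets 13 from C, versus 4 from A, 11 from B, 10 from D. No profitable deviation for the Row player.
Holding the Row player at C: the Column player gets 14 from W, versus 9 from V, 1 from X. No profitable deviation for the Column player either.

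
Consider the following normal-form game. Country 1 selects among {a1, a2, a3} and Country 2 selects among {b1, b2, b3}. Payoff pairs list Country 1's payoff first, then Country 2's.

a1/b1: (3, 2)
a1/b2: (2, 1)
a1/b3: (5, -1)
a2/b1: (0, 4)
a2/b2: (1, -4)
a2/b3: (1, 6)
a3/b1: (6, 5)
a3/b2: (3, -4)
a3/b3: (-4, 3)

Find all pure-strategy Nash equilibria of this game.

A profile is a Nash equilibrium when each player is best-responding to the other.
Country 1's best responses — vs b1: a3 (payoff 6); vs b2: a3 (payoff 3); vs b3: a1 (payoff 5).
Country 2's best responses — vs a1: b1 (payoff 2); vs a2: b3 (payoff 6); vs a3: b1 (payoff 5).
The only mutual best response is (a3, b1); neither player gains by switching there.

(a3, b1)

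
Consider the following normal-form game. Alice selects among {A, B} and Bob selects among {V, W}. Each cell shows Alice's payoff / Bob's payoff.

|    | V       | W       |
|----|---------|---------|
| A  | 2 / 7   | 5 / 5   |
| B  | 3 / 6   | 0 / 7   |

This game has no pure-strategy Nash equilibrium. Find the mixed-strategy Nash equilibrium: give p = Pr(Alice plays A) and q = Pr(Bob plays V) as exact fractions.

p = 1/3, q = 5/6

Each player's mixing probability is pinned down by making the *other* player indifferent.
Bob indifferent between V and W: p·7 + (1−p)·6 = p·5 + (1−p)·7 ⟹ 6 + 1p = 7 + (-2)p ⟹ p = 1/3.
Alice indifferent between A and B: q·2 + (1−q)·5 = q·3 + (1−q)·0 ⟹ 5 + (-3)q = 0 + 3q ⟹ q = 5/6.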